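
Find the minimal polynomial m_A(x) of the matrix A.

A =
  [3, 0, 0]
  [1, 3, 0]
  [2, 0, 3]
x^2 - 6*x + 9

The characteristic polynomial is χ_A(x) = (x - 3)^3, so the eigenvalues are known. The minimal polynomial is
  m_A(x) = Π_λ (x − λ)^{k_λ}
where k_λ is the size of the *largest* Jordan block for λ (equivalently, the smallest k with (A − λI)^k v = 0 for every generalised eigenvector v of λ).

  λ = 3: largest Jordan block has size 2, contributing (x − 3)^2

So m_A(x) = (x - 3)^2 = x^2 - 6*x + 9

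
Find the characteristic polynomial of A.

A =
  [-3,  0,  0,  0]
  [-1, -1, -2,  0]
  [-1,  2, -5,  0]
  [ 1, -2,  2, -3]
x^4 + 12*x^3 + 54*x^2 + 108*x + 81

Expanding det(x·I − A) (e.g. by cofactor expansion or by noting that A is similar to its Jordan form J, which has the same characteristic polynomial as A) gives
  χ_A(x) = x^4 + 12*x^3 + 54*x^2 + 108*x + 81
which factors as (x + 3)^4. The eigenvalues (with algebraic multiplicities) are λ = -3 with multiplicity 4.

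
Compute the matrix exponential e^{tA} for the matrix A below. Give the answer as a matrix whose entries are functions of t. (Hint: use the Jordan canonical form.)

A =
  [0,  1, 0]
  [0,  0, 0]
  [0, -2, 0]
e^{tA} =
  [1, t, 0]
  [0, 1, 0]
  [0, -2*t, 1]

Strategy: write A = P · J · P⁻¹ where J is a Jordan canonical form, so e^{tA} = P · e^{tJ} · P⁻¹, and e^{tJ} can be computed block-by-block.

A has Jordan form
J =
  [0, 1, 0]
  [0, 0, 0]
  [0, 0, 0]
(up to reordering of blocks).

Per-block formulas:
  For a 1×1 block at λ = 0: exp(t · [0]) = [e^(0t)].
  For a 2×2 Jordan block J_2(0): exp(t · J_2(0)) = e^(0t)·(I + t·N), where N is the 2×2 nilpotent shift.

After assembling e^{tJ} and conjugating by P, we get:

e^{tA} =
  [1, t, 0]
  [0, 1, 0]
  [0, -2*t, 1]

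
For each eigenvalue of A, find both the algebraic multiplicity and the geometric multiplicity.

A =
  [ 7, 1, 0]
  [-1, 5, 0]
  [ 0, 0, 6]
λ = 6: alg = 3, geom = 2

Step 1 — factor the characteristic polynomial to read off the algebraic multiplicities:
  χ_A(x) = (x - 6)^3

Step 2 — compute geometric multiplicities via the rank-nullity identity g(λ) = n − rank(A − λI):
  rank(A − (6)·I) = 1, so dim ker(A − (6)·I) = n − 1 = 2

Summary:
  λ = 6: algebraic multiplicity = 3, geometric multiplicity = 2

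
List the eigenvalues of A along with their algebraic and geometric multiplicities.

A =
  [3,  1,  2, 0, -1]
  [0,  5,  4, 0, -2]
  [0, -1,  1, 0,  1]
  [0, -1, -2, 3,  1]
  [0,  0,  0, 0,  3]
λ = 3: alg = 5, geom = 4

Step 1 — factor the characteristic polynomial to read off the algebraic multiplicities:
  χ_A(x) = (x - 3)^5

Step 2 — compute geometric multiplicities via the rank-nullity identity g(λ) = n − rank(A − λI):
  rank(A − (3)·I) = 1, so dim ker(A − (3)·I) = n − 1 = 4

Summary:
  λ = 3: algebraic multiplicity = 5, geometric multiplicity = 4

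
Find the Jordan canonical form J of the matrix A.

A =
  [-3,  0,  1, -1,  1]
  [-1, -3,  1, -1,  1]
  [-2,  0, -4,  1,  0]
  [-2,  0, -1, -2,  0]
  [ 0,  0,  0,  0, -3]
J_3(-3) ⊕ J_2(-3)

The characteristic polynomial is
  det(x·I − A) = x^5 + 15*x^4 + 90*x^3 + 270*x^2 + 405*x + 243 = (x + 3)^5

Eigenvalues and multiplicities (the geometric multiplicity of λ is n − rank(A − λI), which equals the number of Jordan blocks for λ):
  λ = -3: algebraic multiplicity = 5, geometric multiplicity = 2

Determining the block sizes for each eigenvalue:
  λ = -3: with am = 5 and gm = 2, the partition is not yet determined (e.g. several partitions of 5 into 2 parts exist). Let N = A − (-3)·I. Computing rank(N^1) = 3, rank(N^2) = 1, rank(N^3) = 0; the number of blocks of size ≥ j is rank(N^{j−1}) − rank(N^j), giving [2, 2, 1]. So we have 1 block(s) of size 3, 1 block(s) of size 2 → block sizes [3, 2]

Assembling the blocks gives a Jordan form
J =
  [-3,  1,  0,  0,  0]
  [ 0, -3,  1,  0,  0]
  [ 0,  0, -3,  0,  0]
  [ 0,  0,  0, -3,  1]
  [ 0,  0,  0,  0, -3]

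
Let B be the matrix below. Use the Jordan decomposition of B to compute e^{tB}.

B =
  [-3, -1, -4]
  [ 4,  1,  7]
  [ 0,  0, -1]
e^{tB} =
  [-2*t*exp(-t) + exp(-t), -t*exp(-t), t^2*exp(-t)/2 - 4*t*exp(-t)]
  [4*t*exp(-t), 2*t*exp(-t) + exp(-t), -t^2*exp(-t) + 7*t*exp(-t)]
  [0, 0, exp(-t)]

Strategy: write B = P · J · P⁻¹ where J is a Jordan canonical form, so e^{tB} = P · e^{tJ} · P⁻¹, and e^{tJ} can be computed block-by-block.

B has Jordan form
J =
  [-1,  1,  0]
  [ 0, -1,  1]
  [ 0,  0, -1]
(up to reordering of blocks).

Per-block formulas:
  For a 3×3 Jordan block J_3(-1): exp(t · J_3(-1)) = e^(-1t)·(I + t·N + (t^2/2)·N^2), where N is the 3×3 nilpotent shift.

After assembling e^{tJ} and conjugating by P, we get:

e^{tB} =
  [-2*t*exp(-t) + exp(-t), -t*exp(-t), t^2*exp(-t)/2 - 4*t*exp(-t)]
  [4*t*exp(-t), 2*t*exp(-t) + exp(-t), -t^2*exp(-t) + 7*t*exp(-t)]
  [0, 0, exp(-t)]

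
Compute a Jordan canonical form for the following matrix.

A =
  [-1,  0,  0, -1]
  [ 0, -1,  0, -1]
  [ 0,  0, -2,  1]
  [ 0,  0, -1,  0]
J_3(-1) ⊕ J_1(-1)

The characteristic polynomial is
  det(x·I − A) = x^4 + 4*x^3 + 6*x^2 + 4*x + 1 = (x + 1)^4

Eigenvalues and multiplicities (the geometric multiplicity of λ is n − rank(A − λI), which equals the number of Jordan blocks for λ):
  λ = -1: algebraic multiplicity = 4, geometric multiplicity = 2

Determining the block sizes for each eigenvalue:
  λ = -1: with am = 4 and gm = 2, the partition is not yet determined (e.g. several partitions of 4 into 2 parts exist). Let N = A − (-1)·I. Computing rank(N^1) = 2, rank(N^2) = 1, rank(N^3) = 0; the number of blocks of size ≥ j is rank(N^{j−1}) − rank(N^j), giving [2, 1, 1]. So we have 1 block(s) of size 3, 1 block(s) of size 1 → block sizes [3, 1]

Assembling the blocks gives a Jordan form
J =
  [-1,  1,  0,  0]
  [ 0, -1,  1,  0]
  [ 0,  0, -1,  0]
  [ 0,  0,  0, -1]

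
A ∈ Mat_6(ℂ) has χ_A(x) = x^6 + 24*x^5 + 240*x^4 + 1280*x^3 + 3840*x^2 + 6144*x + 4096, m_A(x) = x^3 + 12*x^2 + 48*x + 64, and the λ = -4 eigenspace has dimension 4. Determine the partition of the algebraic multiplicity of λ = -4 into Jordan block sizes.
Block sizes for λ = -4: [3, 1, 1, 1]

Step 1 — from the characteristic polynomial, algebraic multiplicity of λ = -4 is 6. From dim ker(A − (-4)·I) = 4, there are exactly 4 Jordan blocks for λ = -4.
Step 2 — from the minimal polynomial, the factor (x + 4)^3 tells us the largest block for λ = -4 has size 3.
Step 3 — with total size 6, 4 blocks, and largest block 3, the block sizes (in nonincreasing order) are [3, 1, 1, 1].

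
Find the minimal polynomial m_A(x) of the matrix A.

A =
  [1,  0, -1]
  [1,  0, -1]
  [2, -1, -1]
x^3

The characteristic polynomial is χ_A(x) = x^3, so the eigenvalues are known. The minimal polynomial is
  m_A(x) = Π_λ (x − λ)^{k_λ}
where k_λ is the size of the *largest* Jordan block for λ (equivalently, the smallest k with (A − λI)^k v = 0 for every generalised eigenvector v of λ).

  λ = 0: largest Jordan block has size 3, contributing (x − 0)^3

So m_A(x) = x^3 = x^3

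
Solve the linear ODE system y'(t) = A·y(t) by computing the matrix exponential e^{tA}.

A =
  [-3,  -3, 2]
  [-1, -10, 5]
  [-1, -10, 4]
e^{tA} =
  [t^2*exp(-3*t)/2 + exp(-3*t), t^2*exp(-3*t)/2 - 3*t*exp(-3*t), -t^2*exp(-3*t)/2 + 2*t*exp(-3*t)]
  [t^2*exp(-3*t) - t*exp(-3*t), t^2*exp(-3*t) - 7*t*exp(-3*t) + exp(-3*t), -t^2*exp(-3*t) + 5*t*exp(-3*t)]
  [3*t^2*exp(-3*t)/2 - t*exp(-3*t), 3*t^2*exp(-3*t)/2 - 10*t*exp(-3*t), -3*t^2*exp(-3*t)/2 + 7*t*exp(-3*t) + exp(-3*t)]

Strategy: write A = P · J · P⁻¹ where J is a Jordan canonical form, so e^{tA} = P · e^{tJ} · P⁻¹, and e^{tJ} can be computed block-by-block.

A has Jordan form
J =
  [-3,  1,  0]
  [ 0, -3,  1]
  [ 0,  0, -3]
(up to reordering of blocks).

Per-block formulas:
  For a 3×3 Jordan block J_3(-3): exp(t · J_3(-3)) = e^(-3t)·(I + t·N + (t^2/2)·N^2), where N is the 3×3 nilpotent shift.

After assembling e^{tJ} and conjugating by P, we get:

e^{tA} =
  [t^2*exp(-3*t)/2 + exp(-3*t), t^2*exp(-3*t)/2 - 3*t*exp(-3*t), -t^2*exp(-3*t)/2 + 2*t*exp(-3*t)]
  [t^2*exp(-3*t) - t*exp(-3*t), t^2*exp(-3*t) - 7*t*exp(-3*t) + exp(-3*t), -t^2*exp(-3*t) + 5*t*exp(-3*t)]
  [3*t^2*exp(-3*t)/2 - t*exp(-3*t), 3*t^2*exp(-3*t)/2 - 10*t*exp(-3*t), -3*t^2*exp(-3*t)/2 + 7*t*exp(-3*t) + exp(-3*t)]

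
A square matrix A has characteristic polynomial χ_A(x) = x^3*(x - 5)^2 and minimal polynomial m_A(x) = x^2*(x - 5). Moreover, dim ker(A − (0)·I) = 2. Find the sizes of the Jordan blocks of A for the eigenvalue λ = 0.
Block sizes for λ = 0: [2, 1]

Step 1 — from the characteristic polynomial, algebraic multiplicity of λ = 0 is 3. From dim ker(A − (0)·I) = 2, there are exactly 2 Jordan blocks for λ = 0.
Step 2 — from the minimal polynomial, the factor (x − 0)^2 tells us the largest block for λ = 0 has size 2.
Step 3 — with total size 3, 2 blocks, and largest block 2, the block sizes (in nonincreasing order) are [2, 1].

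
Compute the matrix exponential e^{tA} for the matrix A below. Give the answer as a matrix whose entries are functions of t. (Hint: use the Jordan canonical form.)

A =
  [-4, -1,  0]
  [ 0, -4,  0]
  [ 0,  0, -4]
e^{tA} =
  [exp(-4*t), -t*exp(-4*t), 0]
  [0, exp(-4*t), 0]
  [0, 0, exp(-4*t)]

Strategy: write A = P · J · P⁻¹ where J is a Jordan canonical form, so e^{tA} = P · e^{tJ} · P⁻¹, and e^{tJ} can be computed block-by-block.

A has Jordan form
J =
  [-4,  1,  0]
  [ 0, -4,  0]
  [ 0,  0, -4]
(up to reordering of blocks).

Per-block formulas:
  For a 2×2 Jordan block J_2(-4): exp(t · J_2(-4)) = e^(-4t)·(I + t·N), where N is the 2×2 nilpotent shift.
  For a 1×1 block at λ = -4: exp(t · [-4]) = [e^(-4t)].

After assembling e^{tJ} and conjugating by P, we get:

e^{tA} =
  [exp(-4*t), -t*exp(-4*t), 0]
  [0, exp(-4*t), 0]
  [0, 0, exp(-4*t)]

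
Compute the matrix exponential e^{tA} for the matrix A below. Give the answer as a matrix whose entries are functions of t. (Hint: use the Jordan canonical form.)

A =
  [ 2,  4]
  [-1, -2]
e^{tA} =
  [2*t + 1, 4*t]
  [-t, 1 - 2*t]

Strategy: write A = P · J · P⁻¹ where J is a Jordan canonical form, so e^{tA} = P · e^{tJ} · P⁻¹, and e^{tJ} can be computed block-by-block.

A has Jordan form
J =
  [0, 1]
  [0, 0]
(up to reordering of blocks).

Per-block formulas:
  For a 2×2 Jordan block J_2(0): exp(t · J_2(0)) = e^(0t)·(I + t·N), where N is the 2×2 nilpotent shift.

After assembling e^{tJ} and conjugating by P, we get:

e^{tA} =
  [2*t + 1, 4*t]
  [-t, 1 - 2*t]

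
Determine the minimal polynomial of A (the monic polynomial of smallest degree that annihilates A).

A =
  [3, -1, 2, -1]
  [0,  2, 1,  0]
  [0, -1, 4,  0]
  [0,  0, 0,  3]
x^3 - 9*x^2 + 27*x - 27

The characteristic polynomial is χ_A(x) = (x - 3)^4, so the eigenvalues are known. The minimal polynomial is
  m_A(x) = Π_λ (x − λ)^{k_λ}
where k_λ is the size of the *largest* Jordan block for λ (equivalently, the smallest k with (A − λI)^k v = 0 for every generalised eigenvector v of λ).

  λ = 3: largest Jordan block has size 3, contributing (x − 3)^3

So m_A(x) = (x - 3)^3 = x^3 - 9*x^2 + 27*x - 27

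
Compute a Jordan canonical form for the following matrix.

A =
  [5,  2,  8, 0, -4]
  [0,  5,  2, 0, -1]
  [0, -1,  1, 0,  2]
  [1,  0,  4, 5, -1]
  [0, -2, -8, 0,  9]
J_3(5) ⊕ J_2(5)

The characteristic polynomial is
  det(x·I − A) = x^5 - 25*x^4 + 250*x^3 - 1250*x^2 + 3125*x - 3125 = (x - 5)^5

Eigenvalues and multiplicities (the geometric multiplicity of λ is n − rank(A − λI), which equals the number of Jordan blocks for λ):
  λ = 5: algebraic multiplicity = 5, geometric multiplicity = 2

Determining the block sizes for each eigenvalue:
  λ = 5: with am = 5 and gm = 2, the partition is not yet determined (e.g. several partitions of 5 into 2 parts exist). Let N = A − (5)·I. Computing rank(N^1) = 3, rank(N^2) = 1, rank(N^3) = 0; the number of blocks of size ≥ j is rank(N^{j−1}) − rank(N^j), giving [2, 2, 1]. So we have 1 block(s) of size 3, 1 block(s) of size 2 → block sizes [3, 2]

Assembling the blocks gives a Jordan form
J =
  [5, 1, 0, 0, 0]
  [0, 5, 1, 0, 0]
  [0, 0, 5, 0, 0]
  [0, 0, 0, 5, 1]
  [0, 0, 0, 0, 5]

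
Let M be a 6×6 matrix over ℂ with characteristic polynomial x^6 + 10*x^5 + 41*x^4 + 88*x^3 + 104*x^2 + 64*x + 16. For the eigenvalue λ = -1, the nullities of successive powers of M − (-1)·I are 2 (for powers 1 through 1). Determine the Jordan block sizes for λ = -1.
Block sizes for λ = -1: [1, 1]

From the dimensions of kernels of powers, the number of Jordan blocks of size at least j is d_j − d_{j−1} where d_j = dim ker(N^j) (with d_0 = 0). Computing the differences gives [2].
The number of blocks of size exactly k is (#blocks of size ≥ k) − (#blocks of size ≥ k + 1), so the partition is: 2 block(s) of size 1.
In nonincreasing order the block sizes are [1, 1].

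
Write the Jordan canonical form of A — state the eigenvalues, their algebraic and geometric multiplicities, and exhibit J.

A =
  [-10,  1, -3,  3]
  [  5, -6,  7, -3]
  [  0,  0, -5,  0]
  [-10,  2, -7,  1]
J_3(-5) ⊕ J_1(-5)

The characteristic polynomial is
  det(x·I − A) = x^4 + 20*x^3 + 150*x^2 + 500*x + 625 = (x + 5)^4

Eigenvalues and multiplicities (the geometric multiplicity of λ is n − rank(A − λI), which equals the number of Jordan blocks for λ):
  λ = -5: algebraic multiplicity = 4, geometric multiplicity = 2

Determining the block sizes for each eigenvalue:
  λ = -5: with am = 4 and gm = 2, the partition is not yet determined (e.g. several partitions of 4 into 2 parts exist). Let N = A − (-5)·I. Computing rank(N^1) = 2, rank(N^2) = 1, rank(N^3) = 0; the number of blocks of size ≥ j is rank(N^{j−1}) − rank(N^j), giving [2, 1, 1]. So we have 1 block(s) of size 3, 1 block(s) of size 1 → block sizes [3, 1]

Assembling the blocks gives a Jordan form
J =
  [-5,  1,  0,  0]
  [ 0, -5,  1,  0]
  [ 0,  0, -5,  0]
  [ 0,  0,  0, -5]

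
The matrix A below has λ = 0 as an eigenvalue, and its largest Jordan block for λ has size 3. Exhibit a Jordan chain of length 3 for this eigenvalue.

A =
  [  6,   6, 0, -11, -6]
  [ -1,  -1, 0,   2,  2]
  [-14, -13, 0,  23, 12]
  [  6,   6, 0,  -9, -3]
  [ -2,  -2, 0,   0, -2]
A Jordan chain for λ = 0 of length 3:
v_1 = (0, 0, -1, 0, 0)ᵀ
v_2 = (1, -1, -3, 0, 0)ᵀ
v_3 = (1, 0, 0, 1, -1)ᵀ

Let N = A − (0)·I. We want v_3 with N^3 v_3 = 0 but N^2 v_3 ≠ 0; then v_{j-1} := N · v_j for j = 3, …, 2.

Pick v_3 = (1, 0, 0, 1, -1)ᵀ.
Then v_2 = N · v_3 = (1, -1, -3, 0, 0)ᵀ.
Then v_1 = N · v_2 = (0, 0, -1, 0, 0)ᵀ.

Sanity check: (A − (0)·I) v_1 = (0, 0, 0, 0, 0)ᵀ = 0. ✓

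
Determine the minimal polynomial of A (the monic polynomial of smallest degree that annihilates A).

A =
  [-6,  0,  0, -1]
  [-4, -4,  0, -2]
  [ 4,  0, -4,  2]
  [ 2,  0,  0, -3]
x^2 + 9*x + 20

The characteristic polynomial is χ_A(x) = (x + 4)^3*(x + 5), so the eigenvalues are known. The minimal polynomial is
  m_A(x) = Π_λ (x − λ)^{k_λ}
where k_λ is the size of the *largest* Jordan block for λ (equivalently, the smallest k with (A − λI)^k v = 0 for every generalised eigenvector v of λ).

  λ = -5: largest Jordan block has size 1, contributing (x + 5)
  λ = -4: largest Jordan block has size 1, contributing (x + 4)

So m_A(x) = (x + 4)*(x + 5) = x^2 + 9*x + 20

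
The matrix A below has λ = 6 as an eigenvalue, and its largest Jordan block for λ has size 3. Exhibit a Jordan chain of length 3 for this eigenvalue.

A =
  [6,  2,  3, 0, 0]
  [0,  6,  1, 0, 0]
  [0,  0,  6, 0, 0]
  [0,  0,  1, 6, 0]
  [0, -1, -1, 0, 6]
A Jordan chain for λ = 6 of length 3:
v_1 = (2, 0, 0, 0, -1)ᵀ
v_2 = (3, 1, 0, 1, -1)ᵀ
v_3 = (0, 0, 1, 0, 0)ᵀ

Let N = A − (6)·I. We want v_3 with N^3 v_3 = 0 but N^2 v_3 ≠ 0; then v_{j-1} := N · v_j for j = 3, …, 2.

Pick v_3 = (0, 0, 1, 0, 0)ᵀ.
Then v_2 = N · v_3 = (3, 1, 0, 1, -1)ᵀ.
Then v_1 = N · v_2 = (2, 0, 0, 0, -1)ᵀ.

Sanity check: (A − (6)·I) v_1 = (0, 0, 0, 0, 0)ᵀ = 0. ✓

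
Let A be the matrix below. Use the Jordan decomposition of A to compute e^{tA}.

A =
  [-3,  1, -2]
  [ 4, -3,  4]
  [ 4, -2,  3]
e^{tA} =
  [-2*t*exp(-t) + exp(-t), t*exp(-t), -2*t*exp(-t)]
  [4*t*exp(-t), -2*t*exp(-t) + exp(-t), 4*t*exp(-t)]
  [4*t*exp(-t), -2*t*exp(-t), 4*t*exp(-t) + exp(-t)]

Strategy: write A = P · J · P⁻¹ where J is a Jordan canonical form, so e^{tA} = P · e^{tJ} · P⁻¹, and e^{tJ} can be computed block-by-block.

A has Jordan form
J =
  [-1,  1,  0]
  [ 0, -1,  0]
  [ 0,  0, -1]
(up to reordering of blocks).

Per-block formulas:
  For a 1×1 block at λ = -1: exp(t · [-1]) = [e^(-1t)].
  For a 2×2 Jordan block J_2(-1): exp(t · J_2(-1)) = e^(-1t)·(I + t·N), where N is the 2×2 nilpotent shift.

After assembling e^{tJ} and conjugating by P, we get:

e^{tA} =
  [-2*t*exp(-t) + exp(-t), t*exp(-t), -2*t*exp(-t)]
  [4*t*exp(-t), -2*t*exp(-t) + exp(-t), 4*t*exp(-t)]
  [4*t*exp(-t), -2*t*exp(-t), 4*t*exp(-t) + exp(-t)]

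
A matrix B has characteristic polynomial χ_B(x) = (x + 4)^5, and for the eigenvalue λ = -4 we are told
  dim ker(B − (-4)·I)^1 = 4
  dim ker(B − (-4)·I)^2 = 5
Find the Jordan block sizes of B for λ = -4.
Block sizes for λ = -4: [2, 1, 1, 1]

From the dimensions of kernels of powers, the number of Jordan blocks of size at least j is d_j − d_{j−1} where d_j = dim ker(N^j) (with d_0 = 0). Computing the differences gives [4, 1].
The number of blocks of size exactly k is (#blocks of size ≥ k) − (#blocks of size ≥ k + 1), so the partition is: 3 block(s) of size 1, 1 block(s) of size 2.
In nonincreasing order the block sizes are [2, 1, 1, 1].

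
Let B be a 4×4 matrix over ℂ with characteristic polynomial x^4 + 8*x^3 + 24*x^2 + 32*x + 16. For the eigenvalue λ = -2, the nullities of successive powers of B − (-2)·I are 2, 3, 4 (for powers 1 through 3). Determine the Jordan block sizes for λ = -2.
Block sizes for λ = -2: [3, 1]

From the dimensions of kernels of powers, the number of Jordan blocks of size at least j is d_j − d_{j−1} where d_j = dim ker(N^j) (with d_0 = 0). Computing the differences gives [2, 1, 1].
The number of blocks of size exactly k is (#blocks of size ≥ k) − (#blocks of size ≥ k + 1), so the partition is: 1 block(s) of size 1, 1 block(s) of size 3.
In nonincreasing order the block sizes are [3, 1].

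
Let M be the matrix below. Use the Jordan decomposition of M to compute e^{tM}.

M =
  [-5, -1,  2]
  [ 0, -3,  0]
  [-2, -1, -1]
e^{tM} =
  [-2*t*exp(-3*t) + exp(-3*t), -t*exp(-3*t), 2*t*exp(-3*t)]
  [0, exp(-3*t), 0]
  [-2*t*exp(-3*t), -t*exp(-3*t), 2*t*exp(-3*t) + exp(-3*t)]

Strategy: write M = P · J · P⁻¹ where J is a Jordan canonical form, so e^{tM} = P · e^{tJ} · P⁻¹, and e^{tJ} can be computed block-by-block.

M has Jordan form
J =
  [-3,  1,  0]
  [ 0, -3,  0]
  [ 0,  0, -3]
(up to reordering of blocks).

Per-block formulas:
  For a 2×2 Jordan block J_2(-3): exp(t · J_2(-3)) = e^(-3t)·(I + t·N), where N is the 2×2 nilpotent shift.
  For a 1×1 block at λ = -3: exp(t · [-3]) = [e^(-3t)].

After assembling e^{tJ} and conjugating by P, we get:

e^{tM} =
  [-2*t*exp(-3*t) + exp(-3*t), -t*exp(-3*t), 2*t*exp(-3*t)]
  [0, exp(-3*t), 0]
  [-2*t*exp(-3*t), -t*exp(-3*t), 2*t*exp(-3*t) + exp(-3*t)]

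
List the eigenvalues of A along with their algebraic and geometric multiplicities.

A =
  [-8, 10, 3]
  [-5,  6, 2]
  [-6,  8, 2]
λ = 0: alg = 3, geom = 1

Step 1 — factor the characteristic polynomial to read off the algebraic multiplicities:
  χ_A(x) = x^3

Step 2 — compute geometric multiplicities via the rank-nullity identity g(λ) = n − rank(A − λI):
  rank(A − (0)·I) = 2, so dim ker(A − (0)·I) = n − 2 = 1

Summary:
  λ = 0: algebraic multiplicity = 3, geometric multiplicity = 1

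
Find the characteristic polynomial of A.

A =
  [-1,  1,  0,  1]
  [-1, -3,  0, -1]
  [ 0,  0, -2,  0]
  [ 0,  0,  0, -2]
x^4 + 8*x^3 + 24*x^2 + 32*x + 16

Expanding det(x·I − A) (e.g. by cofactor expansion or by noting that A is similar to its Jordan form J, which has the same characteristic polynomial as A) gives
  χ_A(x) = x^4 + 8*x^3 + 24*x^2 + 32*x + 16
which factors as (x + 2)^4. The eigenvalues (with algebraic multiplicities) are λ = -2 with multiplicity 4.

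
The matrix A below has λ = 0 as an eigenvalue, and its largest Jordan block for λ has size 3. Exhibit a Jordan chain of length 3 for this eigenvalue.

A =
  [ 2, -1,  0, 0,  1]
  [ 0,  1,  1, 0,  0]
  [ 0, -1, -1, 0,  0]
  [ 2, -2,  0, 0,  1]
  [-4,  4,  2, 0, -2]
A Jordan chain for λ = 0 of length 3:
v_1 = (1, 0, 0, 0, -2)ᵀ
v_2 = (-1, 1, -1, -2, 4)ᵀ
v_3 = (0, 1, 0, 0, 0)ᵀ

Let N = A − (0)·I. We want v_3 with N^3 v_3 = 0 but N^2 v_3 ≠ 0; then v_{j-1} := N · v_j for j = 3, …, 2.

Pick v_3 = (0, 1, 0, 0, 0)ᵀ.
Then v_2 = N · v_3 = (-1, 1, -1, -2, 4)ᵀ.
Then v_1 = N · v_2 = (1, 0, 0, 0, -2)ᵀ.

Sanity check: (A − (0)·I) v_1 = (0, 0, 0, 0, 0)ᵀ = 0. ✓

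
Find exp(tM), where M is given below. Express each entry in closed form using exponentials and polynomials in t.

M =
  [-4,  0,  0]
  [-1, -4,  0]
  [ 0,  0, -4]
e^{tM} =
  [exp(-4*t), 0, 0]
  [-t*exp(-4*t), exp(-4*t), 0]
  [0, 0, exp(-4*t)]

Strategy: write M = P · J · P⁻¹ where J is a Jordan canonical form, so e^{tM} = P · e^{tJ} · P⁻¹, and e^{tJ} can be computed block-by-block.

M has Jordan form
J =
  [-4,  1,  0]
  [ 0, -4,  0]
  [ 0,  0, -4]
(up to reordering of blocks).

Per-block formulas:
  For a 1×1 block at λ = -4: exp(t · [-4]) = [e^(-4t)].
  For a 2×2 Jordan block J_2(-4): exp(t · J_2(-4)) = e^(-4t)·(I + t·N), where N is the 2×2 nilpotent shift.

After assembling e^{tJ} and conjugating by P, we get:

e^{tM} =
  [exp(-4*t), 0, 0]
  [-t*exp(-4*t), exp(-4*t), 0]
  [0, 0, exp(-4*t)]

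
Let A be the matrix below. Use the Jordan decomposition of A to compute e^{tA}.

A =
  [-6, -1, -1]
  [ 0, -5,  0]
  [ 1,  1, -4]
e^{tA} =
  [-t*exp(-5*t) + exp(-5*t), -t*exp(-5*t), -t*exp(-5*t)]
  [0, exp(-5*t), 0]
  [t*exp(-5*t), t*exp(-5*t), t*exp(-5*t) + exp(-5*t)]

Strategy: write A = P · J · P⁻¹ where J is a Jordan canonical form, so e^{tA} = P · e^{tJ} · P⁻¹, and e^{tJ} can be computed block-by-block.

A has Jordan form
J =
  [-5,  1,  0]
  [ 0, -5,  0]
  [ 0,  0, -5]
(up to reordering of blocks).

Per-block formulas:
  For a 1×1 block at λ = -5: exp(t · [-5]) = [e^(-5t)].
  For a 2×2 Jordan block J_2(-5): exp(t · J_2(-5)) = e^(-5t)·(I + t·N), where N is the 2×2 nilpotent shift.

After assembling e^{tJ} and conjugating by P, we get:

e^{tA} =
  [-t*exp(-5*t) + exp(-5*t), -t*exp(-5*t), -t*exp(-5*t)]
  [0, exp(-5*t), 0]
  [t*exp(-5*t), t*exp(-5*t), t*exp(-5*t) + exp(-5*t)]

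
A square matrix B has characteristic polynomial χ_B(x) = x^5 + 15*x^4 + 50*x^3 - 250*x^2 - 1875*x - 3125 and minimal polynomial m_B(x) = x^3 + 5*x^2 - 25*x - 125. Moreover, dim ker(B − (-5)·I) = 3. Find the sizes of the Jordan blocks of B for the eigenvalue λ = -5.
Block sizes for λ = -5: [2, 1, 1]

Step 1 — from the characteristic polynomial, algebraic multiplicity of λ = -5 is 4. From dim ker(B − (-5)·I) = 3, there are exactly 3 Jordan blocks for λ = -5.
Step 2 — from the minimal polynomial, the factor (x + 5)^2 tells us the largest block for λ = -5 has size 2.
Step 3 — with total size 4, 3 blocks, and largest block 2, the block sizes (in nonincreasing order) are [2, 1, 1].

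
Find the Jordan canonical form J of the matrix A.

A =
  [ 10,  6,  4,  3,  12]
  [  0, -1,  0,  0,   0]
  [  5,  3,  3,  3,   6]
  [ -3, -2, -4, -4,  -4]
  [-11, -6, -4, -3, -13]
J_2(-1) ⊕ J_2(-1) ⊕ J_1(-1)

The characteristic polynomial is
  det(x·I − A) = x^5 + 5*x^4 + 10*x^3 + 10*x^2 + 5*x + 1 = (x + 1)^5

Eigenvalues and multiplicities (the geometric multiplicity of λ is n − rank(A − λI), which equals the number of Jordan blocks for λ):
  λ = -1: algebraic multiplicity = 5, geometric multiplicity = 3

Determining the block sizes for each eigenvalue:
  λ = -1: with am = 5 and gm = 3, the partition is not yet determined (e.g. several partitions of 5 into 3 parts exist). Let N = A − (-1)·I. Computing rank(N^1) = 2, rank(N^2) = 0; the number of blocks of size ≥ j is rank(N^{j−1}) − rank(N^j), giving [3, 2]. So we have 2 block(s) of size 2, 1 block(s) of size 1 → block sizes [2, 2, 1]

Assembling the blocks gives a Jordan form
J =
  [-1,  1,  0,  0,  0]
  [ 0, -1,  0,  0,  0]
  [ 0,  0, -1,  1,  0]
  [ 0,  0,  0, -1,  0]
  [ 0,  0,  0,  0, -1]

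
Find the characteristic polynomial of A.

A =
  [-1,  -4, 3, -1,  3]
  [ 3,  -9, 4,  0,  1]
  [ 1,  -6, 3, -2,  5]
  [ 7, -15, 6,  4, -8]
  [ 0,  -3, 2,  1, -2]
x^5 + 5*x^4 + 10*x^3 + 10*x^2 + 5*x + 1

Expanding det(x·I − A) (e.g. by cofactor expansion or by noting that A is similar to its Jordan form J, which has the same characteristic polynomial as A) gives
  χ_A(x) = x^5 + 5*x^4 + 10*x^3 + 10*x^2 + 5*x + 1
which factors as (x + 1)^5. The eigenvalues (with algebraic multiplicities) are λ = -1 with multiplicity 5.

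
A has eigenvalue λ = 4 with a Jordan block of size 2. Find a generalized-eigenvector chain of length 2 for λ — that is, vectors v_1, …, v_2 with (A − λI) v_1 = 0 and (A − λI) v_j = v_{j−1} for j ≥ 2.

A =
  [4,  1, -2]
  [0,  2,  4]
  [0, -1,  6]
A Jordan chain for λ = 4 of length 2:
v_1 = (1, -2, -1)ᵀ
v_2 = (0, 1, 0)ᵀ

Let N = A − (4)·I. We want v_2 with N^2 v_2 = 0 but N^1 v_2 ≠ 0; then v_{j-1} := N · v_j for j = 2, …, 2.

Pick v_2 = (0, 1, 0)ᵀ.
Then v_1 = N · v_2 = (1, -2, -1)ᵀ.

Sanity check: (A − (4)·I) v_1 = (0, 0, 0)ᵀ = 0. ✓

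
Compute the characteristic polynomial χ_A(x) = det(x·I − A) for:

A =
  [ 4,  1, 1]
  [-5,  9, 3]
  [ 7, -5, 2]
x^3 - 15*x^2 + 75*x - 125

Expanding det(x·I − A) (e.g. by cofactor expansion or by noting that A is similar to its Jordan form J, which has the same characteristic polynomial as A) gives
  χ_A(x) = x^3 - 15*x^2 + 75*x - 125
which factors as (x - 5)^3. The eigenvalues (with algebraic multiplicities) are λ = 5 with multiplicity 3.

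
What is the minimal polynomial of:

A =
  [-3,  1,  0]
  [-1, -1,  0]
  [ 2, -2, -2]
x^2 + 4*x + 4

The characteristic polynomial is χ_A(x) = (x + 2)^3, so the eigenvalues are known. The minimal polynomial is
  m_A(x) = Π_λ (x − λ)^{k_λ}
where k_λ is the size of the *largest* Jordan block for λ (equivalently, the smallest k with (A − λI)^k v = 0 for every generalised eigenvector v of λ).

  λ = -2: largest Jordan block has size 2, contributing (x + 2)^2

So m_A(x) = (x + 2)^2 = x^2 + 4*x + 4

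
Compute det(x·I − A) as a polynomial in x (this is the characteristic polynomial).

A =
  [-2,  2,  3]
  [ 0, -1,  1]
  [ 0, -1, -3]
x^3 + 6*x^2 + 12*x + 8

Expanding det(x·I − A) (e.g. by cofactor expansion or by noting that A is similar to its Jordan form J, which has the same characteristic polynomial as A) gives
  χ_A(x) = x^3 + 6*x^2 + 12*x + 8
which factors as (x + 2)^3. The eigenvalues (with algebraic multiplicities) are λ = -2 with multiplicity 3.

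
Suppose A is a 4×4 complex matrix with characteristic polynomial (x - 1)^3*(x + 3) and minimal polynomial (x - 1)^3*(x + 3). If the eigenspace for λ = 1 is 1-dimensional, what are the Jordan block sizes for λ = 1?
Block sizes for λ = 1: [3]

Step 1 — from the characteristic polynomial, algebraic multiplicity of λ = 1 is 3. From dim ker(A − (1)·I) = 1, there are exactly 1 Jordan blocks for λ = 1.
Step 2 — from the minimal polynomial, the factor (x − 1)^3 tells us the largest block for λ = 1 has size 3.
Step 3 — with total size 3, 1 blocks, and largest block 3, the block sizes (in nonincreasing order) are [3].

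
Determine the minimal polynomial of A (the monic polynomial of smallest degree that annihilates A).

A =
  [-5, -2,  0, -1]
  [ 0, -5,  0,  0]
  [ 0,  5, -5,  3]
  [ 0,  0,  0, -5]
x^2 + 10*x + 25

The characteristic polynomial is χ_A(x) = (x + 5)^4, so the eigenvalues are known. The minimal polynomial is
  m_A(x) = Π_λ (x − λ)^{k_λ}
where k_λ is the size of the *largest* Jordan block for λ (equivalently, the smallest k with (A − λI)^k v = 0 for every generalised eigenvector v of λ).

  λ = -5: largest Jordan block has size 2, contributing (x + 5)^2

So m_A(x) = (x + 5)^2 = x^2 + 10*x + 25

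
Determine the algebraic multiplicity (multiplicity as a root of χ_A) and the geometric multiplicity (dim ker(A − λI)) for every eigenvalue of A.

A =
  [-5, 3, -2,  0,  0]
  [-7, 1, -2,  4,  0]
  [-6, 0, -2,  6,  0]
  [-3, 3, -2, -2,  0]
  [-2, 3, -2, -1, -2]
λ = -2: alg = 5, geom = 3

Step 1 — factor the characteristic polynomial to read off the algebraic multiplicities:
  χ_A(x) = (x + 2)^5

Step 2 — compute geometric multiplicities via the rank-nullity identity g(λ) = n − rank(A − λI):
  rank(A − (-2)·I) = 2, so dim ker(A − (-2)·I) = n − 2 = 3

Summary:
  λ = -2: algebraic multiplicity = 5, geometric multiplicity = 3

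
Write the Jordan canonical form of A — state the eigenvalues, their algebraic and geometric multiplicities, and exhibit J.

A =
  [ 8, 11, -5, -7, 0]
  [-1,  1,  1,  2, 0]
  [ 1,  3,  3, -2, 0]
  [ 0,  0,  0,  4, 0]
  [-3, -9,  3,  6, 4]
J_3(4) ⊕ J_1(4) ⊕ J_1(4)

The characteristic polynomial is
  det(x·I − A) = x^5 - 20*x^4 + 160*x^3 - 640*x^2 + 1280*x - 1024 = (x - 4)^5

Eigenvalues and multiplicities (the geometric multiplicity of λ is n − rank(A − λI), which equals the number of Jordan blocks for λ):
  λ = 4: algebraic multiplicity = 5, geometric multiplicity = 3

Determining the block sizes for each eigenvalue:
  λ = 4: with am = 5 and gm = 3, the partition is not yet determined (e.g. several partitions of 5 into 3 parts exist). Let N = A − (4)·I. Computing rank(N^1) = 2, rank(N^2) = 1, rank(N^3) = 0; the number of blocks of size ≥ j is rank(N^{j−1}) − rank(N^j), giving [3, 1, 1]. So we have 1 block(s) of size 3, 2 block(s) of size 1 → block sizes [3, 1, 1]

Assembling the blocks gives a Jordan form
J =
  [4, 1, 0, 0, 0]
  [0, 4, 1, 0, 0]
  [0, 0, 4, 0, 0]
  [0, 0, 0, 4, 0]
  [0, 0, 0, 0, 4]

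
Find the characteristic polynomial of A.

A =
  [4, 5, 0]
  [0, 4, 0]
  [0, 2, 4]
x^3 - 12*x^2 + 48*x - 64

Expanding det(x·I − A) (e.g. by cofactor expansion or by noting that A is similar to its Jordan form J, which has the same characteristic polynomial as A) gives
  χ_A(x) = x^3 - 12*x^2 + 48*x - 64
which factors as (x - 4)^3. The eigenvalues (with algebraic multiplicities) are λ = 4 with multiplicity 3.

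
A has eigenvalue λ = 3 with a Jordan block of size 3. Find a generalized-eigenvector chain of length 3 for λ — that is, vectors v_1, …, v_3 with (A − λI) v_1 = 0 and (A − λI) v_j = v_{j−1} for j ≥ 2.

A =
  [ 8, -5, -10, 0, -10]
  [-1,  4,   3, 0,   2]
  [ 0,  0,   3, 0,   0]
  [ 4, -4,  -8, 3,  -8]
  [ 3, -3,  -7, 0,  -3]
A Jordan chain for λ = 3 of length 3:
v_1 = (5, -1, 0, 4, 3)ᵀ
v_2 = (-10, 3, 0, -8, -7)ᵀ
v_3 = (0, 0, 1, 0, 0)ᵀ

Let N = A − (3)·I. We want v_3 with N^3 v_3 = 0 but N^2 v_3 ≠ 0; then v_{j-1} := N · v_j for j = 3, …, 2.

Pick v_3 = (0, 0, 1, 0, 0)ᵀ.
Then v_2 = N · v_3 = (-10, 3, 0, -8, -7)ᵀ.
Then v_1 = N · v_2 = (5, -1, 0, 4, 3)ᵀ.

Sanity check: (A − (3)·I) v_1 = (0, 0, 0, 0, 0)ᵀ = 0. ✓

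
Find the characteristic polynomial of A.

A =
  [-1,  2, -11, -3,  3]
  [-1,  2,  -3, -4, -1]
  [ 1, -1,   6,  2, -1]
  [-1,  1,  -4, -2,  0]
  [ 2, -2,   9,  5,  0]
x^5 - 5*x^4 + 10*x^3 - 10*x^2 + 5*x - 1

Expanding det(x·I − A) (e.g. by cofactor expansion or by noting that A is similar to its Jordan form J, which has the same characteristic polynomial as A) gives
  χ_A(x) = x^5 - 5*x^4 + 10*x^3 - 10*x^2 + 5*x - 1
which factors as (x - 1)^5. The eigenvalues (with algebraic multiplicities) are λ = 1 with multiplicity 5.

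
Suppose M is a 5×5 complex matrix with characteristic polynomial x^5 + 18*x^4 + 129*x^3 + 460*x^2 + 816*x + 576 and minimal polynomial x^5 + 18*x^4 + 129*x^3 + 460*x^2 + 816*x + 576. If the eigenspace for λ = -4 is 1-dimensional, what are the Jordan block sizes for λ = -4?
Block sizes for λ = -4: [3]

Step 1 — from the characteristic polynomial, algebraic multiplicity of λ = -4 is 3. From dim ker(M − (-4)·I) = 1, there are exactly 1 Jordan blocks for λ = -4.
Step 2 — from the minimal polynomial, the factor (x + 4)^3 tells us the largest block for λ = -4 has size 3.
Step 3 — with total size 3, 1 blocks, and largest block 3, the block sizes (in nonincreasing order) are [3].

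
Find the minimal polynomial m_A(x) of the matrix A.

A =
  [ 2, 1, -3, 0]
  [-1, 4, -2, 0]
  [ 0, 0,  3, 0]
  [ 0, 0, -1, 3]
x^3 - 9*x^2 + 27*x - 27

The characteristic polynomial is χ_A(x) = (x - 3)^4, so the eigenvalues are known. The minimal polynomial is
  m_A(x) = Π_λ (x − λ)^{k_λ}
where k_λ is the size of the *largest* Jordan block for λ (equivalently, the smallest k with (A − λI)^k v = 0 for every generalised eigenvector v of λ).

  λ = 3: largest Jordan block has size 3, contributing (x − 3)^3

So m_A(x) = (x - 3)^3 = x^3 - 9*x^2 + 27*x - 27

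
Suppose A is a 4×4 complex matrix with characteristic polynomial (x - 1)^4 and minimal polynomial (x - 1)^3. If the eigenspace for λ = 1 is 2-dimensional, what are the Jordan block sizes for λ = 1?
Block sizes for λ = 1: [3, 1]

Step 1 — from the characteristic polynomial, algebraic multiplicity of λ = 1 is 4. From dim ker(A − (1)·I) = 2, there are exactly 2 Jordan blocks for λ = 1.
Step 2 — from the minimal polynomial, the factor (x − 1)^3 tells us the largest block for λ = 1 has size 3.
Step 3 — with total size 4, 2 blocks, and largest block 3, the block sizes (in nonincreasing order) are [3, 1].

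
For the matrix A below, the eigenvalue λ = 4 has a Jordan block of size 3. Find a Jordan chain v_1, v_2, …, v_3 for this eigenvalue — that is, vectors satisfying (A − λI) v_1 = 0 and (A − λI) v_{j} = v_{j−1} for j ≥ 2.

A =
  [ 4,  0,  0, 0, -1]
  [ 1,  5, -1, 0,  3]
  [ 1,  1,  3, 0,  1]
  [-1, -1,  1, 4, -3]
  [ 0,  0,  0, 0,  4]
A Jordan chain for λ = 4 of length 3:
v_1 = (0, 1, 1, -1, 0)ᵀ
v_2 = (-1, 3, 1, -3, 0)ᵀ
v_3 = (0, 0, 0, 0, 1)ᵀ

Let N = A − (4)·I. We want v_3 with N^3 v_3 = 0 but N^2 v_3 ≠ 0; then v_{j-1} := N · v_j for j = 3, …, 2.

Pick v_3 = (0, 0, 0, 0, 1)ᵀ.
Then v_2 = N · v_3 = (-1, 3, 1, -3, 0)ᵀ.
Then v_1 = N · v_2 = (0, 1, 1, -1, 0)ᵀ.

Sanity check: (A − (4)·I) v_1 = (0, 0, 0, 0, 0)ᵀ = 0. ✓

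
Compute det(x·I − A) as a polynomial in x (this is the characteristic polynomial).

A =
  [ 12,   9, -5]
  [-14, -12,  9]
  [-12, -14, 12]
x^3 - 12*x^2 + 48*x - 64

Expanding det(x·I − A) (e.g. by cofactor expansion or by noting that A is similar to its Jordan form J, which has the same characteristic polynomial as A) gives
  χ_A(x) = x^3 - 12*x^2 + 48*x - 64
which factors as (x - 4)^3. The eigenvalues (with algebraic multiplicities) are λ = 4 with multiplicity 3.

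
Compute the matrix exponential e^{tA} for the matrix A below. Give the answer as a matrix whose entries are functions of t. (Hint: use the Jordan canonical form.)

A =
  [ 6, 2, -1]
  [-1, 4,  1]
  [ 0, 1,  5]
e^{tA} =
  [-t^2*exp(5*t)/2 + t*exp(5*t) + exp(5*t), -t^2*exp(5*t)/2 + 2*t*exp(5*t), t^2*exp(5*t)/2 - t*exp(5*t)]
  [-t*exp(5*t), -t*exp(5*t) + exp(5*t), t*exp(5*t)]
  [-t^2*exp(5*t)/2, -t^2*exp(5*t)/2 + t*exp(5*t), t^2*exp(5*t)/2 + exp(5*t)]

Strategy: write A = P · J · P⁻¹ where J is a Jordan canonical form, so e^{tA} = P · e^{tJ} · P⁻¹, and e^{tJ} can be computed block-by-block.

A has Jordan form
J =
  [5, 1, 0]
  [0, 5, 1]
  [0, 0, 5]
(up to reordering of blocks).

Per-block formulas:
  For a 3×3 Jordan block J_3(5): exp(t · J_3(5)) = e^(5t)·(I + t·N + (t^2/2)·N^2), where N is the 3×3 nilpotent shift.

After assembling e^{tJ} and conjugating by P, we get:

e^{tA} =
  [-t^2*exp(5*t)/2 + t*exp(5*t) + exp(5*t), -t^2*exp(5*t)/2 + 2*t*exp(5*t), t^2*exp(5*t)/2 - t*exp(5*t)]
  [-t*exp(5*t), -t*exp(5*t) + exp(5*t), t*exp(5*t)]
  [-t^2*exp(5*t)/2, -t^2*exp(5*t)/2 + t*exp(5*t), t^2*exp(5*t)/2 + exp(5*t)]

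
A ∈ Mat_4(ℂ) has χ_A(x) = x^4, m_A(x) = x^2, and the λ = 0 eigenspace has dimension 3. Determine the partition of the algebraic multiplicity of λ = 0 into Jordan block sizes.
Block sizes for λ = 0: [2, 1, 1]

Step 1 — from the characteristic polynomial, algebraic multiplicity of λ = 0 is 4. From dim ker(A − (0)·I) = 3, there are exactly 3 Jordan blocks for λ = 0.
Step 2 — from the minimal polynomial, the factor (x − 0)^2 tells us the largest block for λ = 0 has size 2.
Step 3 — with total size 4, 3 blocks, and largest block 2, the block sizes (in nonincreasing order) are [2, 1, 1].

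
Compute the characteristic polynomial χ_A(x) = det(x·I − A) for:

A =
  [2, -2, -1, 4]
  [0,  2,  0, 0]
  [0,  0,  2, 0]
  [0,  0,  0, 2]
x^4 - 8*x^3 + 24*x^2 - 32*x + 16

Expanding det(x·I − A) (e.g. by cofactor expansion or by noting that A is similar to its Jordan form J, which has the same characteristic polynomial as A) gives
  χ_A(x) = x^4 - 8*x^3 + 24*x^2 - 32*x + 16
which factors as (x - 2)^4. The eigenvalues (with algebraic multiplicities) are λ = 2 with multiplicity 4.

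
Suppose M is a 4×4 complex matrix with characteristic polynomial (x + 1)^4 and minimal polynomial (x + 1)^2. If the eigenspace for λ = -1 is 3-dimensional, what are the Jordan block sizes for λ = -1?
Block sizes for λ = -1: [2, 1, 1]

Step 1 — from the characteristic polynomial, algebraic multiplicity of λ = -1 is 4. From dim ker(M − (-1)·I) = 3, there are exactly 3 Jordan blocks for λ = -1.
Step 2 — from the minimal polynomial, the factor (x + 1)^2 tells us the largest block for λ = -1 has size 2.
Step 3 — with total size 4, 3 blocks, and largest block 2, the block sizes (in nonincreasing order) are [2, 1, 1].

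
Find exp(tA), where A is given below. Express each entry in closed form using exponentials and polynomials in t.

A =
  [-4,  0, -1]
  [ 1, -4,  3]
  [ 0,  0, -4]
e^{tA} =
  [exp(-4*t), 0, -t*exp(-4*t)]
  [t*exp(-4*t), exp(-4*t), -t^2*exp(-4*t)/2 + 3*t*exp(-4*t)]
  [0, 0, exp(-4*t)]

Strategy: write A = P · J · P⁻¹ where J is a Jordan canonical form, so e^{tA} = P · e^{tJ} · P⁻¹, and e^{tJ} can be computed block-by-block.

A has Jordan form
J =
  [-4,  1,  0]
  [ 0, -4,  1]
  [ 0,  0, -4]
(up to reordering of blocks).

Per-block formulas:
  For a 3×3 Jordan block J_3(-4): exp(t · J_3(-4)) = e^(-4t)·(I + t·N + (t^2/2)·N^2), where N is the 3×3 nilpotent shift.

After assembling e^{tJ} and conjugating by P, we get:

e^{tA} =
  [exp(-4*t), 0, -t*exp(-4*t)]
  [t*exp(-4*t), exp(-4*t), -t^2*exp(-4*t)/2 + 3*t*exp(-4*t)]
  [0, 0, exp(-4*t)]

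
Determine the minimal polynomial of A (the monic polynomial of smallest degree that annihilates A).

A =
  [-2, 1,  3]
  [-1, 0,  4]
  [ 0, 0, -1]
x^3 + 3*x^2 + 3*x + 1

The characteristic polynomial is χ_A(x) = (x + 1)^3, so the eigenvalues are known. The minimal polynomial is
  m_A(x) = Π_λ (x − λ)^{k_λ}
where k_λ is the size of the *largest* Jordan block for λ (equivalently, the smallest k with (A − λI)^k v = 0 for every generalised eigenvector v of λ).

  λ = -1: largest Jordan block has size 3, contributing (x + 1)^3

So m_A(x) = (x + 1)^3 = x^3 + 3*x^2 + 3*x + 1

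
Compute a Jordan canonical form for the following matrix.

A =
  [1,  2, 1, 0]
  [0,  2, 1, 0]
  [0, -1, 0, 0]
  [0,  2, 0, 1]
J_3(1) ⊕ J_1(1)

The characteristic polynomial is
  det(x·I − A) = x^4 - 4*x^3 + 6*x^2 - 4*x + 1 = (x - 1)^4

Eigenvalues and multiplicities (the geometric multiplicity of λ is n − rank(A − λI), which equals the number of Jordan blocks for λ):
  λ = 1: algebraic multiplicity = 4, geometric multiplicity = 2

Determining the block sizes for each eigenvalue:
  λ = 1: with am = 4 and gm = 2, the partition is not yet determined (e.g. several partitions of 4 into 2 parts exist). Let N = A − (1)·I. Computing rank(N^1) = 2, rank(N^2) = 1, rank(N^3) = 0; the number of blocks of size ≥ j is rank(N^{j−1}) − rank(N^j), giving [2, 1, 1]. So we have 1 block(s) of size 3, 1 block(s) of size 1 → block sizes [3, 1]

Assembling the blocks gives a Jordan form
J =
  [1, 1, 0, 0]
  [0, 1, 1, 0]
  [0, 0, 1, 0]
  [0, 0, 0, 1]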